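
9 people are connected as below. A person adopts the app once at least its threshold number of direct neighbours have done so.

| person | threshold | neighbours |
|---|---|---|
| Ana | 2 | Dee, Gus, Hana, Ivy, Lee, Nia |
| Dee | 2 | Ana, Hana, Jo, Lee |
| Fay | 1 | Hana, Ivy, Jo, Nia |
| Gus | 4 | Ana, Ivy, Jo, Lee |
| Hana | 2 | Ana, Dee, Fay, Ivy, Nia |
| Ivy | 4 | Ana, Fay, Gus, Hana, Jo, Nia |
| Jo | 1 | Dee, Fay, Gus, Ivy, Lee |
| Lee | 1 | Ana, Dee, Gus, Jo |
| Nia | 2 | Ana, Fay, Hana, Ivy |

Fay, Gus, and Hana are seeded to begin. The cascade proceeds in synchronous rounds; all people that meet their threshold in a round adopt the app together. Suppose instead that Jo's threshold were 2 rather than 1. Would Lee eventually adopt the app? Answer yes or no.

yes

With Jo's threshold at 2:
Round 1 — Fay, Gus, Hana adopt the app (initial).
Round 2 — checking thresholds:
  Ana: 2 of 6 neighbours ≥ 2, adopts the app.
  Dee: 1 of 4 neighbours < 2, below threshold.
  Ivy: 3 of 6 neighbours < 4, below threshold.
  Jo: 2 of 5 neighbours ≥ 2, adopts the app.
  Lee: 1 of 4 neighbours ≥ 1, adopts the app.
  Nia: 2 of 4 neighbours ≥ 2, adopts the app.
Round 3 — checking thresholds:
  Dee: 4 of 4 neighbours ≥ 2, adopts the app.
  Ivy: 6 of 6 neighbours ≥ 4, adopts the app.
Round 4 — no new adoptions; cascade stops.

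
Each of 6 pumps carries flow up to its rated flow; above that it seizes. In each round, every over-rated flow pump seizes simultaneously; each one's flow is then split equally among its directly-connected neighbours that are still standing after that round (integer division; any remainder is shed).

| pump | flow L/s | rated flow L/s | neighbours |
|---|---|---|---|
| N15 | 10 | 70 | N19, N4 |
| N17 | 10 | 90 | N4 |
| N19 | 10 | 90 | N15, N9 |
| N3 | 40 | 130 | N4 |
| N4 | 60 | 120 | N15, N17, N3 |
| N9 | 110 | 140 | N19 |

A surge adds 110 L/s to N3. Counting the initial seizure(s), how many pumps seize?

6

Round 1 — N3 at 150 > 130. N3 seizes.
  N3 sheds 150 L/s to N4: 150 each.
    N4: 60+150 = 210 > 120
Round 2 — N4 seizes.
  N4 sheds 210 L/s to N15, N17: 105 each.
    N15: 10+105 = 115 > 70
    N17: 10+105 = 115 > 90
Round 3 — N15, N17 seize.
  N15 sheds 115 L/s to N19: 115 each.
    N19: 10+115 = 125 > 90
  N17 sheds 115 L/s: no online neighbours, lost.
Round 4 — N19 seizes.
  N19 sheds 125 L/s to N9: 125 each.
    N9: 110+125 = 235 > 140
Round 5 — N9 seizes.
  N9 sheds 235 L/s: no online neighbours, lost.
No further seizures.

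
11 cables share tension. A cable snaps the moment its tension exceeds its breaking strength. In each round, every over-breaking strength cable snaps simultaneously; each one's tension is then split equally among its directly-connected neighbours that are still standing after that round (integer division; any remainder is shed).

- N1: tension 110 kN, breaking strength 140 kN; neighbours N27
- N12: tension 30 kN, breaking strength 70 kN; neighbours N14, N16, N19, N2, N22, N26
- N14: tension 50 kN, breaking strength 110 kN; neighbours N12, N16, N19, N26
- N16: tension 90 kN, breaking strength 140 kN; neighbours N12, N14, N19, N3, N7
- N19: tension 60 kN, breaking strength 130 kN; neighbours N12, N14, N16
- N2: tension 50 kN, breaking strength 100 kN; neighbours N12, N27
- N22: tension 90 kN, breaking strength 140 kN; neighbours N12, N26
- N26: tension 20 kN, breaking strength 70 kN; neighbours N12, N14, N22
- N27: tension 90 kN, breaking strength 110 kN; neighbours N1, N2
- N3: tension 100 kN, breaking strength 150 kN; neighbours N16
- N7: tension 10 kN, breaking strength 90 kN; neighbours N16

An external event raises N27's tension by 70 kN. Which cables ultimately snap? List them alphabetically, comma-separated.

N1, N12, N2, N27

Round 1 — N27 at 160 > 110. N27 snaps.
  N27 sheds 160 kN to N1, N2: 80 each.
    N1: 110+80 = 190 > 140
    N2: 50+80 = 130 > 100
Round 2 — N1, N2 snap.
  N1 sheds 190 kN: no online neighbours, lost.
  N2 sheds 130 kN to N12: 130 each.
    N12: 30+130 = 160 > 70
Round 3 — N12 snaps.
  N12 sheds 160 kN to N14, N16, N19, N22, N26: 32 each.
    N14: 50+32 = 82 ≤ 110
    N16: 90+32 = 122 ≤ 140
    N19: 60+32 = 92 ≤ 130
    N22: 90+32 = 122 ≤ 140
    N26: 20+32 = 52 ≤ 70
No further breaks.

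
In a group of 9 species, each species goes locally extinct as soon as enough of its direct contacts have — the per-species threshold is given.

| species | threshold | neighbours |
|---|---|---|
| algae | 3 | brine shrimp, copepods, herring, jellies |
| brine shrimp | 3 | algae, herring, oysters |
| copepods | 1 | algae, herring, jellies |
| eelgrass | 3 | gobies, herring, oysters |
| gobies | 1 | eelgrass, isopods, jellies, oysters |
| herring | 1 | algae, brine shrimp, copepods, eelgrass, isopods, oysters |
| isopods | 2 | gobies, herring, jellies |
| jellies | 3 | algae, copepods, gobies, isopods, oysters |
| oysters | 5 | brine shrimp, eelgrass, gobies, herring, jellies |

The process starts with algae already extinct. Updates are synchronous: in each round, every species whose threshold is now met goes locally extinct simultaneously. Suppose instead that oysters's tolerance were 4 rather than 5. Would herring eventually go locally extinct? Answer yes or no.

With oysters's tolerance at 4:
Round 1 — algae goes locally extinct (initial).
Round 2 — checking thresholds:
  brine shrimp: 1 of 3 neighbours < 3, not yet.
  copepods: 1 of 3 neighbours ≥ 1, goes locally extinct.
  herring: 1 of 6 neighbours ≥ 1, goes locally extinct.
  jellies: 1 of 5 neighbours < 3, not yet.
Round 3 — no new extinctions; cascade stops.

yes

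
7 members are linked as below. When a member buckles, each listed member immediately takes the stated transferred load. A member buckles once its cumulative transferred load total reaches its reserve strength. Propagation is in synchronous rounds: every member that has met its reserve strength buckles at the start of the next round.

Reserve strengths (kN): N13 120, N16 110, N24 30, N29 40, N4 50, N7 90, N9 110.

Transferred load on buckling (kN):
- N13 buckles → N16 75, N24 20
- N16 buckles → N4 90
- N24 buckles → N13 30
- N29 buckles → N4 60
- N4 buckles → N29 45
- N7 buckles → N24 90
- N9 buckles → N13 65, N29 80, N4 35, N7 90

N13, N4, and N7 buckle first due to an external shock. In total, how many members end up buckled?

Round 1 — N13, N4, N7 buckle (initial).
  N16: +75 → 75 < 110
  N24: +20+90 → 110 ≥ 30
  N29: +45 → 45 ≥ 40
Round 2 — N24, N29 buckle.
No further bucklings.

5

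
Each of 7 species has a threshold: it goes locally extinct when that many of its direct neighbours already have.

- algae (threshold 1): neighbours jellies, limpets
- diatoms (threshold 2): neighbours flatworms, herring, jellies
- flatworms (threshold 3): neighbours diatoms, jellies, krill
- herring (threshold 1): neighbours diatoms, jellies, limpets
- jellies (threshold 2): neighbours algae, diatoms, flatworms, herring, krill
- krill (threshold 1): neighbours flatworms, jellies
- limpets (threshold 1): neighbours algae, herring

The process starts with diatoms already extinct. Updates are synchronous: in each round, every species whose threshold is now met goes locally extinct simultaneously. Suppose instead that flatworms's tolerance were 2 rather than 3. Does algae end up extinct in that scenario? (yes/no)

With flatworms's tolerance at 2:
Round 1 — diatoms goes locally extinct (initial).
Round 2 — checking thresholds:
  flatworms: 1 of 3 neighbours < 2, not yet.
  herring: 1 of 3 neighbours ≥ 1, goes locally extinct.
  jellies: 1 of 5 neighbours < 2, not yet.
Round 3 — checking thresholds:
  flatworms: 1 of 3 neighbours < 2, not yet.
  jellies: 2 of 5 neighbours ≥ 2, goes locally extinct.
  limpets: 1 of 2 neighbours ≥ 1, goes locally extinct.
Round 4 — checking thresholds:
  algae: 2 of 2 neighbours ≥ 1, goes locally extinct.
  flatworms: 2 of 3 neighbours ≥ 2, goes locally extinct.
  krill: 1 of 2 neighbours ≥ 1, goes locally extinct.
Round 5 — no new extinctions; cascade stops.

yes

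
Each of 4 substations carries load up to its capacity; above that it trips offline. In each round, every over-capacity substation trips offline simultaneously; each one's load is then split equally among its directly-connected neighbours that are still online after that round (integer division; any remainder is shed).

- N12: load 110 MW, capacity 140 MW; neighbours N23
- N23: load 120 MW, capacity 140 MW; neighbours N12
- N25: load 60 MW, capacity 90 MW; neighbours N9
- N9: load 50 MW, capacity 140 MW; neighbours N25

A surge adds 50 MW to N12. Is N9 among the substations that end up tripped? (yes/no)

no

Round 1 — N12 at 160 > 140. N12 trips offline.
  N12 sheds 160 MW to N23: 160 each.
    N23: 120+160 = 280 > 140
Round 2 — N23 trips offline.
  N23 sheds 280 MW: no online neighbours, lost.
No further trips.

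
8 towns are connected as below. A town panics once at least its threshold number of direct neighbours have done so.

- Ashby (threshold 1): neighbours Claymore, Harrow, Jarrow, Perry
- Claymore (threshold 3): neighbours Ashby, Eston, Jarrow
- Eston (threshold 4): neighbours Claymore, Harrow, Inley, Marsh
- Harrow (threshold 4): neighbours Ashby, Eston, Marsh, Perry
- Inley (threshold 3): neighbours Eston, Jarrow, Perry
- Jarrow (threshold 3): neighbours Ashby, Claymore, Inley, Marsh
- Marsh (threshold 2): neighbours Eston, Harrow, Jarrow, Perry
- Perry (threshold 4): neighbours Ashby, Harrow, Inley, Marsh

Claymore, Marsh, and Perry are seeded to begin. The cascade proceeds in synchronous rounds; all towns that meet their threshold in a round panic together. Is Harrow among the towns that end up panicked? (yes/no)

Round 1 — Claymore, Marsh, Perry panic (initial).
Round 2 — checking thresholds:
  Ashby: 2 of 4 neighbours ≥ 1, panics.
  Eston: 2 of 4 neighbours < 4, below threshold.
  Harrow: 2 of 4 neighbours < 4, below threshold.
  Inley: 1 of 3 neighbours < 3, below threshold.
  Jarrow: 2 of 4 neighbours < 3, below threshold.
Round 3 — checking thresholds:
  Eston: 2 of 4 neighbours < 4, below threshold.
  Harrow: 3 of 4 neighbours < 4, below threshold.
  Inley: 1 of 3 neighbours < 3, below threshold.
  Jarrow: 3 of 4 neighbours ≥ 3, panics.
Round 4 — no new panics; cascade stops.

no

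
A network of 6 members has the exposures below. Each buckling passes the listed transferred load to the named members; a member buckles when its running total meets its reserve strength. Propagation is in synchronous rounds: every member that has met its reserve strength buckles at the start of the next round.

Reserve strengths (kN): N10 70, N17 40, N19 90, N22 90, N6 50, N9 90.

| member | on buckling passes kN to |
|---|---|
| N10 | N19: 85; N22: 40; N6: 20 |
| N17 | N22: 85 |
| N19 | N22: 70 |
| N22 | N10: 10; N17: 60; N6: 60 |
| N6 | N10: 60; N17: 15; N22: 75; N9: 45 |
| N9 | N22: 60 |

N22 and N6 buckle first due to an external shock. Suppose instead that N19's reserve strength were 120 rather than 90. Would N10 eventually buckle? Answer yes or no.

With N19's reserve strength at 120:
Round 1 — N22, N6 buckle (initial).
  N10: +10+60 → 70 ≥ 70
  N17: +60+15 → 75 ≥ 40
  N9: +45 → 45 < 90
Round 2 — N10, N17 buckle.
  N19: +85 → 85 < 120
No further bucklings.

yes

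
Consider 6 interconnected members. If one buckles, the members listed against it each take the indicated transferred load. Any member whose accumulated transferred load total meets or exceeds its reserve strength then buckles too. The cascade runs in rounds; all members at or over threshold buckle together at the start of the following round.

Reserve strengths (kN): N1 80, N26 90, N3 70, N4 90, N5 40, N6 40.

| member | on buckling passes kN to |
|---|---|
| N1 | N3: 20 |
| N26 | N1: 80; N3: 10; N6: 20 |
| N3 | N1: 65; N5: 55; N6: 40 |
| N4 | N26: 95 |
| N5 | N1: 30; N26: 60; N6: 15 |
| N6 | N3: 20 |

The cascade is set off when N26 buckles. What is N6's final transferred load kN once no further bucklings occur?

20

Round 1 — N26 buckles (initial).
  N1: +80 → 80 ≥ 80
  N3: +10 → 10 < 70
  N6: +20 → 20 < 40
Round 2 — N1 buckles.
  N3: +20 → 30 < 70
No further bucklings.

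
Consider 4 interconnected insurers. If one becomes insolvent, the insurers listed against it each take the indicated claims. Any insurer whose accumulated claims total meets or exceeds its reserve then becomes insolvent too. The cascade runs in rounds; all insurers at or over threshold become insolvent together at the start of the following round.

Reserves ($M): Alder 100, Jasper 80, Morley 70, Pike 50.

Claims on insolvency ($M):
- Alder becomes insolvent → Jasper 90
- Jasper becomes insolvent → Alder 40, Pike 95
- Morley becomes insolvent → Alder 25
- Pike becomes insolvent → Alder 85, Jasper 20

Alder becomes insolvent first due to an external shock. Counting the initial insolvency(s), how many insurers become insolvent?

3

Round 1 — Alder becomes insolvent (initial).
  Jasper: +90 → 90 ≥ 80
Round 2 — Jasper becomes insolvent.
  Pike: +95 → 95 ≥ 50
Round 3 — Pike becomes insolvent.
No further insolvencies.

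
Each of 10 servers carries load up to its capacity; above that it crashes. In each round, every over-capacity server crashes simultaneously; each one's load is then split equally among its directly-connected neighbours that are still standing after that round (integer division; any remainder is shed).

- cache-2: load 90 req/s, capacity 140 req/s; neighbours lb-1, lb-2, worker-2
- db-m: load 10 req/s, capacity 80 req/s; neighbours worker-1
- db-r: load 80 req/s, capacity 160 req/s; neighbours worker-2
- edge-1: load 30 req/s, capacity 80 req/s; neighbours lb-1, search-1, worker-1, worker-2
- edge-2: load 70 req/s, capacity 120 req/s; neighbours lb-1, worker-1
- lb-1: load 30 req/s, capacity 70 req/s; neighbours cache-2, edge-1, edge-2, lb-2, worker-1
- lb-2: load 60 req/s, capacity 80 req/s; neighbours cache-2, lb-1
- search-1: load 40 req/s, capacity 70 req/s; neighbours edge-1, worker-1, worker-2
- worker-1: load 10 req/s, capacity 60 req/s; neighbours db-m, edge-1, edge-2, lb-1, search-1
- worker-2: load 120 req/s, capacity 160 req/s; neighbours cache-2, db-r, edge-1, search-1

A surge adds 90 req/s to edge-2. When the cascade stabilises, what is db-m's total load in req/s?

Round 1 — edge-2 at 160 > 120. edge-2 crashes.
  edge-2 sheds 160 req/s to lb-1, worker-1: 80 each.
    lb-1: 30+80 = 110 > 70
    worker-1: 10+80 = 90 > 60
Round 2 — lb-1, worker-1 crash.
  lb-1 sheds 110 req/s to cache-2, edge-1, lb-2: 36 each (2 lost).
    cache-2: 90+36 = 126 ≤ 140
    edge-1: 30+36 = 66 ≤ 80
    lb-2: 60+36 = 96 > 80
  worker-1 sheds 90 req/s to db-m, edge-1, search-1: 30 each.
    db-m: 10+30 = 40 ≤ 80
    edge-1: 66+30 = 96 > 80
    search-1: 40+30 = 70 ≤ 70
Round 3 — edge-1, lb-2 crash.
  edge-1 sheds 96 req/s to search-1, worker-2: 48 each.
    search-1: 70+48 = 118 > 70
    worker-2: 120+48 = 168 > 160
  lb-2 sheds 96 req/s to cache-2: 96 each.
    cache-2: 126+96 = 222 > 140
Round 4 — cache-2, search-1, worker-2 crash.
  cache-2 sheds 222 req/s: no online neighbours, lost.
  search-1 sheds 118 req/s: no online neighbours, lost.
  worker-2 sheds 168 req/s to db-r: 168 each.
    db-r: 80+168 = 248 > 160
Round 5 — db-r crashes.
  db-r sheds 248 req/s: no online neighbours, lost.
No further crashes.

40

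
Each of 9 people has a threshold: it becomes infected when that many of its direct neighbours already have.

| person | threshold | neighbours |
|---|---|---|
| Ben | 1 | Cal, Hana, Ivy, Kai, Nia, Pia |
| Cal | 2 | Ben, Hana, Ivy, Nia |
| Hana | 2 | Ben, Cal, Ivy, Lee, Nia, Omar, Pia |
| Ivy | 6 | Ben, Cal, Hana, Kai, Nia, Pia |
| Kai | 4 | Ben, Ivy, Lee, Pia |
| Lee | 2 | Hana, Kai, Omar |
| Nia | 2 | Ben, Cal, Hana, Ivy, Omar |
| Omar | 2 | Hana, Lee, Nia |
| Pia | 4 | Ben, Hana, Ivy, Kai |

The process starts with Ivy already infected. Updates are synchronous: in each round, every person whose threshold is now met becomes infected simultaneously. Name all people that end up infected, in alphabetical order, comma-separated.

Ben, Cal, Hana, Ivy, Lee, Nia, Omar

Round 1 — Ivy becomes infected (initial).
Round 2 — checking thresholds:
  Ben: 1 of 6 neighbours ≥ 1, becomes infected.
  Cal: 1 of 4 neighbours < 2, not yet.
  Hana: 1 of 7 neighbours < 2, not yet.
  Kai: 1 of 4 neighbours < 4, not yet.
  Nia: 1 of 5 neighbours < 2, not yet.
  Pia: 1 of 4 neighbours < 4, not yet.
Round 3 — checking thresholds:
  Cal: 2 of 4 neighbours ≥ 2, becomes infected.
  Hana: 2 of 7 neighbours ≥ 2, becomes infected.
  Kai: 2 of 4 neighbours < 4, not yet.
  Nia: 2 of 5 neighbours ≥ 2, becomes infected.
  Pia: 2 of 4 neighbours < 4, not yet.
Round 4 — checking thresholds:
  Kai: 2 of 4 neighbours < 4, not yet.
  Lee: 1 of 3 neighbours < 2, not yet.
  Omar: 2 of 3 neighbours ≥ 2, becomes infected.
  Pia: 3 of 4 neighbours < 4, not yet.
Round 5 — checking thresholds:
  Kai: 2 of 4 neighbours < 4, not yet.
  Lee: 2 of 3 neighbours ≥ 2, becomes infected.
  Pia: 3 of 4 neighbours < 4, not yet.
Round 6 — no new infections; cascade stops.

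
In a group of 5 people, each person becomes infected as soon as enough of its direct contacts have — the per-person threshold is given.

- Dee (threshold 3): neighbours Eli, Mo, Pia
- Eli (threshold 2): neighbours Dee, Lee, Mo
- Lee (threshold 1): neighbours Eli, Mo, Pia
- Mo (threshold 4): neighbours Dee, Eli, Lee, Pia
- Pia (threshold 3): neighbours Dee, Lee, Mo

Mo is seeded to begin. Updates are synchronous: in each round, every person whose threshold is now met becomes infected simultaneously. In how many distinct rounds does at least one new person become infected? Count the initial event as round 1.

Round 1 — Mo becomes infected (initial).
Round 2 — checking thresholds:
  Dee: 1 of 3 neighbours < 3, holds.
  Eli: 1 of 3 neighbours < 2, holds.
  Lee: 1 of 3 neighbours ≥ 1, becomes infected.
  Pia: 1 of 3 neighbours < 3, holds.
Round 3 — checking thresholds:
  Dee: 1 of 3 neighbours < 3, holds.
  Eli: 2 of 3 neighbours ≥ 2, becomes infected.
  Pia: 2 of 3 neighbours < 3, holds.
Round 4 — no new infections; cascade stops.

3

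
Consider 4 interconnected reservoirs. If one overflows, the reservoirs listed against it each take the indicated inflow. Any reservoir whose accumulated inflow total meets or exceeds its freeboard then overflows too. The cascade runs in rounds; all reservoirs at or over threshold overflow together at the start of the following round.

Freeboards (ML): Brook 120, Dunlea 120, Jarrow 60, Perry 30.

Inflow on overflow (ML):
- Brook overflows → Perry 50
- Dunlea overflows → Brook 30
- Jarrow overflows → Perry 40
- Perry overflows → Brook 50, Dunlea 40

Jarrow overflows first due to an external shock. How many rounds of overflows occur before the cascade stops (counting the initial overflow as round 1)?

2

Round 1 — Jarrow overflows (initial).
  Perry: +40 → 40 ≥ 30
Round 2 — Perry overflows.
  Brook: +50 → 50 < 120
  Dunlea: +40 → 40 < 120
No further overflows.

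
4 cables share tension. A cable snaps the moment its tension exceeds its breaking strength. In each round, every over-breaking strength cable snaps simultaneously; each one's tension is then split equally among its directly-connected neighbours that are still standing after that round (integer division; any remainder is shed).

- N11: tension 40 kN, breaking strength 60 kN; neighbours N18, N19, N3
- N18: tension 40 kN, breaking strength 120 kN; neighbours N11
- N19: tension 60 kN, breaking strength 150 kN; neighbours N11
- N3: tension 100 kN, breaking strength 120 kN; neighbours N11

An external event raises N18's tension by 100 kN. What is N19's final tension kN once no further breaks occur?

150

Round 1 — N18 at 140 > 120. N18 snaps.
  N18 sheds 140 kN to N11: 140 each.
    N11: 40+140 = 180 > 60
Round 2 — N11 snaps.
  N11 sheds 180 kN to N19, N3: 90 each.
    N19: 60+90 = 150 ≤ 150
    N3: 100+90 = 190 > 120
Round 3 — N3 snaps.
  N3 sheds 190 kN: no online neighbours, lost.
No further breaks.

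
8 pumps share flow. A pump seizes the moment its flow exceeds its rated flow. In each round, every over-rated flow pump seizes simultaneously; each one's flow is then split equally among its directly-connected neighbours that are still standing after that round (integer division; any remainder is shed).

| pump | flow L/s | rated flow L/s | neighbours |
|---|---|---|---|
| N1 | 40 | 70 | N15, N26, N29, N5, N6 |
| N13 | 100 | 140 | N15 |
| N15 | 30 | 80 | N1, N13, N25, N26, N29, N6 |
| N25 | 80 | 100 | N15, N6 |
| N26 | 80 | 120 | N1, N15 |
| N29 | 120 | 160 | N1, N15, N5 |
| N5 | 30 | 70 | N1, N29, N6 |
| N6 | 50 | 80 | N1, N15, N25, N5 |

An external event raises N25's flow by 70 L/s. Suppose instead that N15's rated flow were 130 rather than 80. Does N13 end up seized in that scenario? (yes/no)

With N15's rated flow at 130:
Round 1 — N25 at 150 > 100. N25 seizes.
  N25 sheds 150 L/s to N15, N6: 75 each.
    N15: 30+75 = 105 ≤ 130
    N6: 50+75 = 125 > 80
Round 2 — N6 seizes.
  N6 sheds 125 L/s to N1, N15, N5: 41 each (2 lost).
    N1: 40+41 = 81 > 70
    N15: 105+41 = 146 > 130
    N5: 30+41 = 71 > 70
Round 3 — N1, N15, N5 seize.
  N1 sheds 81 L/s to N26, N29: 40 each (1 lost).
    N26: 80+40 = 120 ≤ 120
    N29: 120+40 = 160 ≤ 160
  N15 sheds 146 L/s to N13, N26, N29: 48 each (2 lost).
    N13: 100+48 = 148 > 140
    N26: 120+48 = 168 > 120
    N29: 160+48 = 208 > 160
  N5 sheds 71 L/s to N29: 71 each.
    N29: 208+71 = 279 > 160
Round 4 — N13, N26, N29 seize.
  N13 sheds 148 L/s: no online neighbours, lost.
  N26 sheds 168 L/s: no online neighbours, lost.
  N29 sheds 279 L/s: no online neighbours, lost.
No further seizures.

yes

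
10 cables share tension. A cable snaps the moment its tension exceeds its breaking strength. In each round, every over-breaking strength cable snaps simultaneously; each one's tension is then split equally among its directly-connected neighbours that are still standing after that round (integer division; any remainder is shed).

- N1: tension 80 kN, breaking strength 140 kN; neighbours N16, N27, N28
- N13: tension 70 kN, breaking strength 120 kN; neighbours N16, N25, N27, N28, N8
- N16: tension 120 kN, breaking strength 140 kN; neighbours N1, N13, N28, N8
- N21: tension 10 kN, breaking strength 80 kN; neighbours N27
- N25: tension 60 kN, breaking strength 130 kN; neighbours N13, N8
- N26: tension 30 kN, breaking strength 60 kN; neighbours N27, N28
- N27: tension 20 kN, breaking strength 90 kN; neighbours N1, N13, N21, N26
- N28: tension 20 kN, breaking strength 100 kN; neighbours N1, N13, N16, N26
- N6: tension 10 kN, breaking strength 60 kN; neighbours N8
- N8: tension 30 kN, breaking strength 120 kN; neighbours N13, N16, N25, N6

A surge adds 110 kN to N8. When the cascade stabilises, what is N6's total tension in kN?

Round 1 — N8 at 140 > 120. N8 snaps.
  N8 sheds 140 kN to N13, N16, N25, N6: 35 each.
    N13: 70+35 = 105 ≤ 120
    N16: 120+35 = 155 > 140
    N25: 60+35 = 95 ≤ 130
    N6: 10+35 = 45 ≤ 60
Round 2 — N16 snaps.
  N16 sheds 155 kN to N1, N13, N28: 51 each (2 lost).
    N1: 80+51 = 131 ≤ 140
    N13: 105+51 = 156 > 120
    N28: 20+51 = 71 ≤ 100
Round 3 — N13 snaps.
  N13 sheds 156 kN to N25, N27, N28: 52 each.
    N25: 95+52 = 147 > 130
    N27: 20+52 = 72 ≤ 90
    N28: 71+52 = 123 > 100
Round 4 — N25, N28 snap.
  N25 sheds 147 kN: no online neighbours, lost.
  N28 sheds 123 kN to N1, N26: 61 each (1 lost).
    N1: 131+61 = 192 > 140
    N26: 30+61 = 91 > 60
Round 5 — N1, N26 snap.
  N1 sheds 192 kN to N27: 192 each.
    N27: 72+192 = 264 > 90
  N26 sheds 91 kN to N27: 91 each.
    N27: 264+91 = 355 > 90
Round 6 — N27 snaps.
  N27 sheds 355 kN to N21: 355 each.
    N21: 10+355 = 365 > 80
Round 7 — N21 snaps.
  N21 sheds 365 kN: no online neighbours, lost.
No further breaks.

45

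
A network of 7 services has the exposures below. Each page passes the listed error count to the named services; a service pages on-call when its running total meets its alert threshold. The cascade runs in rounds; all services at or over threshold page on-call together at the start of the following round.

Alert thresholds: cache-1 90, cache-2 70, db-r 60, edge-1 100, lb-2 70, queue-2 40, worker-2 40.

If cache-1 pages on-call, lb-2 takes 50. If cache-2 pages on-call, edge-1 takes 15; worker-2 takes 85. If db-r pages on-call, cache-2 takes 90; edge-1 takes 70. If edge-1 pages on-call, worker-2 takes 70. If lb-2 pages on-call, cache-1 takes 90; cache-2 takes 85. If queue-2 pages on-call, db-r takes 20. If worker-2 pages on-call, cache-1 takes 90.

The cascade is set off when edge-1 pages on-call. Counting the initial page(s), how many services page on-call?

3

Round 1 — edge-1 pages on-call (initial).
  worker-2: +70 → 70 ≥ 40
Round 2 — worker-2 pages on-call.
  cache-1: +90 → 90 ≥ 90
Round 3 — cache-1 pages on-call.
  lb-2: +50 → 50 < 70
No further pages.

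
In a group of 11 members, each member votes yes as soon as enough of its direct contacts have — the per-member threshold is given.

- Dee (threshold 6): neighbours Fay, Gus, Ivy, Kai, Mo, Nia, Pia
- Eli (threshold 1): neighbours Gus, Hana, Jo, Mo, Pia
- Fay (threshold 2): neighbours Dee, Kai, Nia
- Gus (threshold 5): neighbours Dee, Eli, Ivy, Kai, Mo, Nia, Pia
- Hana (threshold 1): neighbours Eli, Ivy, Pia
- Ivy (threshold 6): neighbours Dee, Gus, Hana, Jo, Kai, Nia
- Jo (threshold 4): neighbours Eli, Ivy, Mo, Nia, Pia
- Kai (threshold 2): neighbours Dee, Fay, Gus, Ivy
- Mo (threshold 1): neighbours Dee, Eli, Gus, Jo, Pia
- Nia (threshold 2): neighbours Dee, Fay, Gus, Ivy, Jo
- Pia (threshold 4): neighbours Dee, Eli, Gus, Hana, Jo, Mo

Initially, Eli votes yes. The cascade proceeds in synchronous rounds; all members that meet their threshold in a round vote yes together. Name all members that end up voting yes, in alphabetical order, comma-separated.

Eli, Hana, Mo

Round 1 — Eli votes yes (initial).
Round 2 — checking thresholds:
  Gus: 1 of 7 neighbours < 5, holds.
  Hana: 1 of 3 neighbours ≥ 1, votes yes.
  Jo: 1 of 5 neighbours < 4, holds.
  Mo: 1 of 5 neighbours ≥ 1, votes yes.
  Pia: 1 of 6 neighbours < 4, holds.
Round 3 — no new yes votes; cascade stops.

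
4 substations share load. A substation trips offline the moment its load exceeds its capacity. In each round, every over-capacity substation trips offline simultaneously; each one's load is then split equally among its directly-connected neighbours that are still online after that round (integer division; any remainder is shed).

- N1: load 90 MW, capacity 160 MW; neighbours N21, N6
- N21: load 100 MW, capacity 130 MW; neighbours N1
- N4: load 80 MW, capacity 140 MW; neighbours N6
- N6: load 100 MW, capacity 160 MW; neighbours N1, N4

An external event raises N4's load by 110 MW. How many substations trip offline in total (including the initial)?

4

Round 1 — N4 at 190 > 140. N4 trips offline.
  N4 sheds 190 MW to N6: 190 each.
    N6: 100+190 = 290 > 160
Round 2 — N6 trips offline.
  N6 sheds 290 MW to N1: 290 each.
    N1: 90+290 = 380 > 160
Round 3 — N1 trips offline.
  N1 sheds 380 MW to N21: 380 each.
    N21: 100+380 = 480 > 130
Round 4 — N21 trips offline.
  N21 sheds 480 MW: no online neighbours, lost.
No further trips.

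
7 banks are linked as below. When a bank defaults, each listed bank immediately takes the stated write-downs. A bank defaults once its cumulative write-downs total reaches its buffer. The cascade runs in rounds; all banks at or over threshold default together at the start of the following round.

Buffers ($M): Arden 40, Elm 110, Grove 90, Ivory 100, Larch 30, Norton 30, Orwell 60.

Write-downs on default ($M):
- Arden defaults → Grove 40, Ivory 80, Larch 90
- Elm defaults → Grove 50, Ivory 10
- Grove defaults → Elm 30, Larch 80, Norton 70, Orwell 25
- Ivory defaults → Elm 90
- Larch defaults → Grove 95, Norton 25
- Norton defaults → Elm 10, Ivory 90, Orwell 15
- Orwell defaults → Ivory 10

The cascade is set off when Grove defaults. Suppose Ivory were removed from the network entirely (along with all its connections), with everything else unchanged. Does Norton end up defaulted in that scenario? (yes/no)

With Ivory removed:
Round 1 — Grove defaults (initial).
  Elm: +30 → 30 < 110
  Larch: +80 → 80 ≥ 30
  Norton: +70 → 70 ≥ 30
  Orwell: +25 → 25 < 60
Round 2 — Larch, Norton default.
  Elm: +10 → 40 < 110
  Orwell: +15 → 40 < 60
No further defaults.

yes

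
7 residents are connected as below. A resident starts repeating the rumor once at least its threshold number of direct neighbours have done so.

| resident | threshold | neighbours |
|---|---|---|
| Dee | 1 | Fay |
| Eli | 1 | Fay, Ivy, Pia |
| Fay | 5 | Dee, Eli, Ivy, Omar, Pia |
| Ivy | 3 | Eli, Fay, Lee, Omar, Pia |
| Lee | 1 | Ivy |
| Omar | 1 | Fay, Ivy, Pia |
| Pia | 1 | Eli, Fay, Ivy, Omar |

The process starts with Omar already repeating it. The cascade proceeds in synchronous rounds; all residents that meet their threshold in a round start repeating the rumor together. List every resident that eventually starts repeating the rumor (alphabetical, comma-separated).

Round 1 — Omar starts repeating the rumor (initial).
Round 2 — checking thresholds:
  Fay: 1 of 5 neighbours < 5, holds.
  Ivy: 1 of 5 neighbours < 3, holds.
  Pia: 1 of 4 neighbours ≥ 1, starts repeating the rumor.
Round 3 — checking thresholds:
  Eli: 1 of 3 neighbours ≥ 1, starts repeating the rumor.
  Fay: 2 of 5 neighbours < 5, holds.
  Ivy: 2 of 5 neighbours < 3, holds.
Round 4 — checking thresholds:
  Fay: 3 of 5 neighbours < 5, holds.
  Ivy: 3 of 5 neighbours ≥ 3, starts repeating the rumor.
Round 5 — checking thresholds:
  Fay: 4 of 5 neighbours < 5, holds.
  Lee: 1 of 1 neighbours ≥ 1, starts repeating the rumor.
Round 6 — no new spreads; cascade stops.

Eli, Ivy, Lee, Omar, Pia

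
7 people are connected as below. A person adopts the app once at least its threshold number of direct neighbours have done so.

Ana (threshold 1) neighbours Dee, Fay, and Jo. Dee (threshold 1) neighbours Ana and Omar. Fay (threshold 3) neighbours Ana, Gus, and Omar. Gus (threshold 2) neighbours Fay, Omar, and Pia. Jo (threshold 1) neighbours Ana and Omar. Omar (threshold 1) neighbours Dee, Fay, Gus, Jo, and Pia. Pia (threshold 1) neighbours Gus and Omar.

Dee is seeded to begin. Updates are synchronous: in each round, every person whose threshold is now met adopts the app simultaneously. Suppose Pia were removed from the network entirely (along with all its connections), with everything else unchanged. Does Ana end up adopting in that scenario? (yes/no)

With Pia removed:
Round 1 — Dee adopts the app (initial).
Round 2 — checking thresholds:
  Ana: 1 of 3 neighbours ≥ 1, adopts the app.
  Omar: 1 of 4 neighbours ≥ 1, adopts the app.
Round 3 — checking thresholds:
  Fay: 2 of 3 neighbours < 3, below threshold.
  Gus: 1 of 2 neighbours < 2, below threshold.
  Jo: 2 of 2 neighbours ≥ 1, adopts the app.
Round 4 — no new adoptions; cascade stops.

yes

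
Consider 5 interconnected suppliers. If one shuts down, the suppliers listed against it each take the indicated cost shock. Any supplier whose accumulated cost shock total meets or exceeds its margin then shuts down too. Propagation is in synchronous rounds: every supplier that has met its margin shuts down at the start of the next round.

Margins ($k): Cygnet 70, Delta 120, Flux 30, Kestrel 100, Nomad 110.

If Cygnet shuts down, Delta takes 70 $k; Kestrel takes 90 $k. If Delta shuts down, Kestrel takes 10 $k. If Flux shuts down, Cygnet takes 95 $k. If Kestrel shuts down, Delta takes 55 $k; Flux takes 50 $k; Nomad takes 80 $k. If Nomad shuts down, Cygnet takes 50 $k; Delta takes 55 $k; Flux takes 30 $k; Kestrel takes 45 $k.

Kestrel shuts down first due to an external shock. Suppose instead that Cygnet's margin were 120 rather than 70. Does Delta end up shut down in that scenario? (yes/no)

With Cygnet's margin at 120:
Round 1 — Kestrel shuts down (initial).
  Delta: +55 → 55 < 120
  Flux: +50 → 50 ≥ 30
  Nomad: +80 → 80 < 110
Round 2 — Flux shuts down.
  Cygnet: +95 → 95 < 120
No further shutdowns.

no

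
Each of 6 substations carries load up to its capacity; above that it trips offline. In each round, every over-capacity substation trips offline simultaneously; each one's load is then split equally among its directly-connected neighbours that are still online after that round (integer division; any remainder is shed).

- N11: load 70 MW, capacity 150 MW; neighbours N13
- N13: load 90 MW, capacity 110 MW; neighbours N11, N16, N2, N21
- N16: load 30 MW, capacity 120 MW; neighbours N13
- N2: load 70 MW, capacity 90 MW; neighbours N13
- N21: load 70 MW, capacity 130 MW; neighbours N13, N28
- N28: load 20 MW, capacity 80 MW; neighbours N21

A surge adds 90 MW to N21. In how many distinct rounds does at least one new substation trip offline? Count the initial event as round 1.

3

Round 1 — N21 at 160 > 130. N21 trips offline.
  N21 sheds 160 MW to N13, N28: 80 each.
    N13: 90+80 = 170 > 110
    N28: 20+80 = 100 > 80
Round 2 — N13, N28 trip offline.
  N13 sheds 170 MW to N11, N16, N2: 56 each (2 lost).
    N11: 70+56 = 126 ≤ 150
    N16: 30+56 = 86 ≤ 120
    N2: 70+56 = 126 > 90
  N28 sheds 100 MW: no online neighbours, lost.
Round 3 — N2 trips offline.
  N2 sheds 126 MW: no online neighbours, lost.
No further trips.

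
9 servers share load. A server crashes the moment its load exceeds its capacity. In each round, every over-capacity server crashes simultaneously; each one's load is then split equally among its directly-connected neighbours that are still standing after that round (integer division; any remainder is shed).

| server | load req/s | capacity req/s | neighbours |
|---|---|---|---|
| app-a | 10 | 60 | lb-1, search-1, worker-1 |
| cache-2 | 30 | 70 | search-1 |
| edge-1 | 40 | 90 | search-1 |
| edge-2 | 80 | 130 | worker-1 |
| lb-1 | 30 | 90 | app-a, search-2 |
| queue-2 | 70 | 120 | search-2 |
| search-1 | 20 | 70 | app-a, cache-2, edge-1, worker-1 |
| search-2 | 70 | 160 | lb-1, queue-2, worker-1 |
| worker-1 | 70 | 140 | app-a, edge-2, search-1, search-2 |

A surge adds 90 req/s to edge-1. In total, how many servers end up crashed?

3

Round 1 — edge-1 at 130 > 90. edge-1 crashes.
  edge-1 sheds 130 req/s to search-1: 130 each.
    search-1: 20+130 = 150 > 70
Round 2 — search-1 crashes.
  search-1 sheds 150 req/s to app-a, cache-2, worker-1: 50 each.
    app-a: 10+50 = 60 ≤ 60
    cache-2: 30+50 = 80 > 70
    worker-1: 70+50 = 120 ≤ 140
Round 3 — cache-2 crashes.
  cache-2 sheds 80 req/s: no online neighbours, lost.
No further crashes.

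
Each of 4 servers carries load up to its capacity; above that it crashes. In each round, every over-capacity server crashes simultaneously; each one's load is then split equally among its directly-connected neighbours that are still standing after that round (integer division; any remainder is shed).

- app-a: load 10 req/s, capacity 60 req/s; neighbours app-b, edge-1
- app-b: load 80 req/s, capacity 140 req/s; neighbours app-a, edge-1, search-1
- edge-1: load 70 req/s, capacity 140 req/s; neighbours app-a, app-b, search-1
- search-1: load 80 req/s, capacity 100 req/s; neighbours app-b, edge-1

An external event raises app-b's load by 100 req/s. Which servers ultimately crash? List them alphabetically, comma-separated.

Round 1 — app-b at 180 > 140. app-b crashes.
  app-b sheds 180 req/s to app-a, edge-1, search-1: 60 each.
    app-a: 10+60 = 70 > 60
    edge-1: 70+60 = 130 ≤ 140
    search-1: 80+60 = 140 > 100
Round 2 — app-a, search-1 crash.
  app-a sheds 70 req/s to edge-1: 70 each.
    edge-1: 130+70 = 200 > 140
  search-1 sheds 140 req/s to edge-1: 140 each.
    edge-1: 200+140 = 340 > 140
Round 3 — edge-1 crashes.
  edge-1 sheds 340 req/s: no online neighbours, lost.
No further crashes.

app-a, app-b, edge-1, search-1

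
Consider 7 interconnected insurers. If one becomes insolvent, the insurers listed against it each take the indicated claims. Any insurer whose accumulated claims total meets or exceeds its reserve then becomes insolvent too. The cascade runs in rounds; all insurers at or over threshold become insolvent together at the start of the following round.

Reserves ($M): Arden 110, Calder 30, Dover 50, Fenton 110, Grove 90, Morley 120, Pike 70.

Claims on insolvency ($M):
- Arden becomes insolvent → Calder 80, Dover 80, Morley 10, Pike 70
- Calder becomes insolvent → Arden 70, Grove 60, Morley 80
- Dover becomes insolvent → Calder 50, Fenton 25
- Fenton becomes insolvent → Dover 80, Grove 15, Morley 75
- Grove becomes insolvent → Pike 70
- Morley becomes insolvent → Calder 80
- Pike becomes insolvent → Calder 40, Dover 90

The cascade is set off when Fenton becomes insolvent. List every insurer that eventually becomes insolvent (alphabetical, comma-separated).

Round 1 — Fenton becomes insolvent (initial).
  Dover: +80 → 80 ≥ 50
  Grove: +15 → 15 < 90
  Morley: +75 → 75 < 120
Round 2 — Dover becomes insolvent.
  Calder: +50 → 50 ≥ 30
Round 3 — Calder becomes insolvent.
  Arden: +70 → 70 < 110
  Grove: +60 → 75 < 90
  Morley: +80 → 155 ≥ 120
Round 4 — Morley becomes insolvent.
No further insolvencies.

Calder, Dover, Fenton, Morley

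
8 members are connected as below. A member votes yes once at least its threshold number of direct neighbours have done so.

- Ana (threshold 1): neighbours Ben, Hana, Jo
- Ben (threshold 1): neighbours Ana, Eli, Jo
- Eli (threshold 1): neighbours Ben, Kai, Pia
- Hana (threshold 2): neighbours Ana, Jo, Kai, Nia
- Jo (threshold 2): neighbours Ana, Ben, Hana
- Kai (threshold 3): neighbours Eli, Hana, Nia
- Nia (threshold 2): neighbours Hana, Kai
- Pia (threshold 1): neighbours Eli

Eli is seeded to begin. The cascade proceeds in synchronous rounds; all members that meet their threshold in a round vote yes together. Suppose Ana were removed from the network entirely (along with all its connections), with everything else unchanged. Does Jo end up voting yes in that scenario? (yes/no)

With Ana removed:
Round 1 — Eli votes yes (initial).
Round 2 — checking thresholds:
  Ben: 1 of 2 neighbours ≥ 1, votes yes.
  Kai: 1 of 3 neighbours < 3, holds.
  Pia: 1 of 1 neighbours ≥ 1, votes yes.
Round 3 — no new yes votes; cascade stops.

no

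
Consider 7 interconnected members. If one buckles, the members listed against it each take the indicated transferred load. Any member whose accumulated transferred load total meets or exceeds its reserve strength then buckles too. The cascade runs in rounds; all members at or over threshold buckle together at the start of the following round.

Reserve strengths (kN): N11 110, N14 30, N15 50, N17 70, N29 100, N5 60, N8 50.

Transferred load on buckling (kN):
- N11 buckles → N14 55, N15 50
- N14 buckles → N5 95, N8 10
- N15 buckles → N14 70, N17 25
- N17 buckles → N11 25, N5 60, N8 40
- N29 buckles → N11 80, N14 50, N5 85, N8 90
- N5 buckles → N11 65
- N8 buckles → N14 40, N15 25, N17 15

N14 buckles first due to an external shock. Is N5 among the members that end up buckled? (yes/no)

yes

Round 1 — N14 buckles (initial).
  N5: +95 → 95 ≥ 60
  N8: +10 → 10 < 50
Round 2 — N5 buckles.
  N11: +65 → 65 < 110
No further bucklings.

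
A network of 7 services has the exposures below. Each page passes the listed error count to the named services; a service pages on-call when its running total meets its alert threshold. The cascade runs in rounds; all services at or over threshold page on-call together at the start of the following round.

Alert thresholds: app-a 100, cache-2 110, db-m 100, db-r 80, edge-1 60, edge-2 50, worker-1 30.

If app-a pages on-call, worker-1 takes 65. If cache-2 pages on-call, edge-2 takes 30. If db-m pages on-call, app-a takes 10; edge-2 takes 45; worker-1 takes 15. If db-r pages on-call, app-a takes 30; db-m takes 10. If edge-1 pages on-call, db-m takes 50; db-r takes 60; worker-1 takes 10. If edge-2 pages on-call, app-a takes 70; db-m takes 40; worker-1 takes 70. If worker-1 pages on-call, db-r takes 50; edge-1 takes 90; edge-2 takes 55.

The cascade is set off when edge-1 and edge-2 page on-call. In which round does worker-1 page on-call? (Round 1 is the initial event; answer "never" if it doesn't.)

2

Round 1 — edge-1, edge-2 page on-call (initial).
  app-a: +70 → 70 < 100
  db-m: +50+40 → 90 < 100
  db-r: +60 → 60 < 80
  worker-1: +10+70 → 80 ≥ 30
Round 2 — worker-1 pages on-call.
  db-r: +50 → 110 ≥ 80
Round 3 — db-r pages on-call.
  app-a: +30 → 100 ≥ 100
  db-m: +10 → 100 ≥ 100
Round 4 — app-a, db-m page on-call.
No further pages.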